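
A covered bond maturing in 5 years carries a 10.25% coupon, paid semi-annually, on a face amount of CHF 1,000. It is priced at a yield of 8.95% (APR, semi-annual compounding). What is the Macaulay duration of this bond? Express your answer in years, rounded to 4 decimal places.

Periodic yield y = 0.04475. Discount each cash flow and weight by its period:
  t   CF        PV=CF/(1+0.04475)^t    t·PV
  1        51.25        49.0548        49.0548
  2        51.25        46.9536        93.9072
  3        51.25        44.9424       134.8273
  4        51.25        43.0174       172.0697
  5        51.25        41.1748       205.8742
  6        51.25        39.4112       236.4672
  7        51.25        37.7231       264.0616
  8        51.25        36.1073       288.8583
  9        51.25        34.5607       311.0462
  10    1,051.25       678.5506     6,785.5056
  Σ                  1,051.4959     8,541.6721
Price P = Σ PV = 1,051.4959.
Macaulay duration = Σ(t·PV) / P = 8,541.6721 / 1,051.4959 = 8.12335 half-year periods.
In years: 8.12335 / 2 = 4.06168 years.

4.0617 years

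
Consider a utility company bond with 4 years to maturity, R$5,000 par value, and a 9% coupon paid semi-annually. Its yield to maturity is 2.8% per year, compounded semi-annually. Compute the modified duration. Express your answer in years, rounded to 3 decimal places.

3.461 years

Periodic yield y = 0.014. First find Macaulay duration:
  t   CF        PV=CF/(1+0.014)^t    t·PV
  1       225.00       221.8935       221.8935
  2       225.00       218.8299       437.6597
  3       225.00       215.8086       647.4257
  4       225.00       212.8289       851.3158
  5       225.00       209.8905     1,049.4524
  6       225.00       206.9926     1,241.9555
  7       225.00       204.1347     1,428.9429
  8     5,225.00     4,675.0112    37,400.0895
  Σ                  6,165.3898    43,278.7350
P = 6,165.3898; Macaulay duration = 43,278.7350 / 6,165.3898 = 7.01963 half-year periods = 3.50981 years.
Modified duration = D_Mac / (1 + y) = 3.50981 / 1.014 = 3.46135 years.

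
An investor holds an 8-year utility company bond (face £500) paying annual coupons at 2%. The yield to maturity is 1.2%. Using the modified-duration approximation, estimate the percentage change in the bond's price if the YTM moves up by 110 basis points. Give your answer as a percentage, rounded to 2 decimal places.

-8.14%

Periodic yield y = 0.012. Modified duration first:
  t   CF        PV=CF/(1+0.012)^t    t·PV
  1        10.00         9.8814         9.8814
  2        10.00         9.7643        19.5285
  3        10.00         9.6485        28.9454
  4        10.00         9.5341        38.1362
  5        10.00         9.4210        47.1050
  6        10.00         9.3093        55.8558
  7        10.00         9.1989        64.3924
  8       510.00       463.5815     3,708.6518
  Σ                    530.3389     3,972.4966
P = 530.3389; D_Mac = 7.49049 yrs; D_mod = 7.49049/(1+0.012) = 7.40167 yrs.
ΔP/P ≈ -D_mod · Δy = -7.40167 × (+0.011) = -0.081418 = -8.1418%.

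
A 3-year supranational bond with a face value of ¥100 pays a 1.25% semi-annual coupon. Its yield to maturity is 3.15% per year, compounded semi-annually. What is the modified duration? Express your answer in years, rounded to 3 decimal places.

2.906 years

Periodic yield y = 0.01575. First find Macaulay duration:
  t   CF        PV=CF/(1+0.01575)^t    t·PV
  1        0.625         0.6153         0.6153
  2        0.625         0.6058         1.2115
  3        0.625         0.5964         1.7891
  4        0.625         0.5871         2.3485
  5        0.625         0.5780         2.8901
  6      100.625        91.6189       549.7132
  Σ                     94.6015       558.5678
P = 94.6015; Macaulay duration = 558.5678 / 94.6015 = 5.90443 half-year periods = 2.95222 years.
Modified duration = D_Mac / (1 + y) = 2.95222 / 1.01575 = 2.90644 years.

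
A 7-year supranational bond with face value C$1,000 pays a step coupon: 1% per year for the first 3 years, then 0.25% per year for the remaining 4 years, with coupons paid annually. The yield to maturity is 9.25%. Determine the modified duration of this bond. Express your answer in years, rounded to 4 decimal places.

Periodic yield y = 0.0925. First find Macaulay duration:
  t   CF        PV=CF/(1+0.0925)^t    t·PV
  1        10.00         9.1533         9.1533
  2        10.00         8.3783        16.7566
  3        10.00         7.6689        23.0068
  4         2.50         1.7549         7.0196
  5         2.50         1.6063         8.0316
  6         2.50         1.4703         8.8219
  7     1,002.50       539.6774     3,777.7421
  Σ                    569.7096     3,850.5320
P = 569.7096; Macaulay duration = 3,850.5320 / 569.7096 = 6.75876 years.
Modified duration = D_Mac / (1 + y) = 6.75876 / 1.0925 = 6.18651 years.

6.1865 years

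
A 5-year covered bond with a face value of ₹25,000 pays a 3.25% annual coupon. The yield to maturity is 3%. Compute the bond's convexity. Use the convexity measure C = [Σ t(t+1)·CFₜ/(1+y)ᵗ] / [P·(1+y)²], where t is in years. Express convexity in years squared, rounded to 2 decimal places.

With y = 0.03:
  t   CF        PV=CF/(1+0.03)^t    t·PV        t(t+1)·PV
  1       812.50       788.8350       788.8350       1,577.6699
  2       812.50       765.8592     1,531.7184       4,595.1551
  3       812.50       743.5526     2,230.6578       8,922.6312
  4       812.50       721.8957     2,887.5829      14,437.9145
  5    25,812.50    22,266.0892   111,330.4462     667,982.6774
  Σ                 25,286.2317   118,769.2402     697,516.0481
P = 25,286.2317.
Convexity = Σ t(t+1)·PV / [P·(1+y)²] = 697,516.0481 / (25,286.2317 × 1.060900) = 26.00133.

26.00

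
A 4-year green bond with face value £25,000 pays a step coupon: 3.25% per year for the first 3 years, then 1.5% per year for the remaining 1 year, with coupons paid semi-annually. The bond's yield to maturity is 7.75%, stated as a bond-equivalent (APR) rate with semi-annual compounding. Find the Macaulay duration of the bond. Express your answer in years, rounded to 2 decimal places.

Periodic yield y = 0.03875. Discount each cash flow and weight by its period:
  t   CF        PV=CF/(1+0.03875)^t    t·PV
  1       406.25       391.0951       391.0951
  2       406.25       376.5055       753.0110
  3       406.25       362.4601     1,087.3804
  4       406.25       348.9388     1,395.7551
  5       406.25       335.9218     1,679.6090
  6       406.25       323.3904     1,940.3425
  7       187.50       143.6892     1,005.8241
  8    25,187.50    18,582.1846   148,657.4765
  Σ                 20,864.1854   156,910.4937
Price P = Σ PV = 20,864.1854.
Macaulay duration = Σ(t·PV) / P = 156,910.4937 / 20,864.1854 = 7.52057 half-year periods.
In years: 7.52057 / 2 = 3.76028 years.

3.76 years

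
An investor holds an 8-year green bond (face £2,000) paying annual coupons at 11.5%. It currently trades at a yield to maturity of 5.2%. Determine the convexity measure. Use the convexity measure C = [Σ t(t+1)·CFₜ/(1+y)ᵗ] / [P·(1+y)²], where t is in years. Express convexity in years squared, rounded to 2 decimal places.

With y = 0.052:
  t   CF        PV=CF/(1+0.052)^t    t·PV        t(t+1)·PV
  1       230.00       218.6312       218.6312         437.2624
  2       230.00       207.8243       415.6486       1,246.9459
  3       230.00       197.5516       592.6549       2,370.6196
  4       230.00       187.7867       751.1469       3,755.7344
  5       230.00       178.5045       892.5224       5,355.1346
  6       230.00       169.6811     1,018.0864       7,126.6050
  7       230.00       161.2938     1,129.0566       9,032.4525
  8     2,230.00     1,486.5480    11,892.3842     107,031.4579
  Σ                  2,807.8212    16,910.1312     136,356.2121
P = 2,807.8212.
Convexity = Σ t(t+1)·PV / [P·(1+y)²] = 136,356.2121 / (2,807.8212 × 1.106704) = 43.88075.

43.88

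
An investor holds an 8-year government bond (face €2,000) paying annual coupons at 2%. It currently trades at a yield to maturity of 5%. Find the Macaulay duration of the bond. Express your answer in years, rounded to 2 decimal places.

Periodic yield y = 0.05. Discount each cash flow and weight by its year:
  t   CF        PV=CF/(1+0.05)^t    t·PV
  1        40.00        38.0952        38.0952
  2        40.00        36.2812        72.5624
  3        40.00        34.5535       103.6605
  4        40.00        32.9081       131.6324
  5        40.00        31.3410       156.7052
  6        40.00        29.8486       179.0917
  7        40.00        28.4273       198.9908
  8     2,040.00     1,380.7523    11,046.0184
  Σ                  1,612.2072    11,926.7566
Price P = Σ PV = 1,612.2072.
Macaulay duration = Σ(t·PV) / P = 11,926.7566 / 1,612.2072 = 7.39778 years.

7.40 years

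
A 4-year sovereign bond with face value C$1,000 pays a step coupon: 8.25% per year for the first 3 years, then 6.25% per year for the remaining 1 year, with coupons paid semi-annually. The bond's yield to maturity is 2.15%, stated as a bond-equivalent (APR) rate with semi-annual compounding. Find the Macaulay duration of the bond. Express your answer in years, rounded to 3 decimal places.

Periodic yield y = 0.01075. Discount each cash flow and weight by its period:
  t   CF        PV=CF/(1+0.01075)^t    t·PV
  1        41.25        40.8113        40.8113
  2        41.25        40.3772        80.7544
  3        41.25        39.9478       119.8434
  4        41.25        39.5229       158.0917
  5        41.25        39.1026       195.5128
  6        41.25        38.6867       232.1201
  7        31.25        28.9964       202.9747
  8     1,031.25       946.7035     7,573.6276
  Σ                  1,214.1483     8,603.7359
Price P = Σ PV = 1,214.1483.
Macaulay duration = Σ(t·PV) / P = 8,603.7359 / 1,214.1483 = 7.08623 half-year periods.
In years: 7.08623 / 2 = 3.54312 years.

3.543 years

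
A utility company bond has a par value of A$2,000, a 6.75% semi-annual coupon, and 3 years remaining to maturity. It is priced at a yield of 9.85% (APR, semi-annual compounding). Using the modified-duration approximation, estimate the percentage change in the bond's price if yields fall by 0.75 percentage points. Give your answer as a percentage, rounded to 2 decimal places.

+1.97%

Periodic yield y = 0.04925. Modified duration first:
  t   CF        PV=CF/(1+0.04925)^t    t·PV
  1        67.50        64.3317        64.3317
  2        67.50        61.3120       122.6241
  3        67.50        58.4342       175.3025
  4        67.50        55.6914       222.7655
  5        67.50        53.0773       265.3865
  6     2,067.50     1,549.4289     9,296.5734
  Σ                  1,842.2754    10,146.9836
P = 1,842.2754; D_Mac = 5.50785 half-year periods = 2.75393 yrs; D_mod = 2.75393/(1+0.04925) = 2.62466 yrs.
ΔP/P ≈ -D_mod · Δy = -2.62466 × (-0.0075) = +0.019685 = +1.9685%.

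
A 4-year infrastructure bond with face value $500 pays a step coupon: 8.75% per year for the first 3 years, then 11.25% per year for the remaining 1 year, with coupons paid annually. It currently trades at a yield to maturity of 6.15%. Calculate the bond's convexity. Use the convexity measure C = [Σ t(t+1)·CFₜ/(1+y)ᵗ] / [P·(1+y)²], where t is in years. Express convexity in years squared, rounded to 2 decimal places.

With y = 0.0615:
  t   CF        PV=CF/(1+0.0615)^t    t·PV        t(t+1)·PV
  1        43.75        41.2153        41.2153          82.4305
  2        43.75        38.8274        77.6548         232.9643
  3        43.75        36.5778       109.7335         438.9341
  4       556.25       438.1169     1,752.4677       8,762.3385
  Σ                    554.7374     1,981.0712       9,516.6674
P = 554.7374.
Convexity = Σ t(t+1)·PV / [P·(1+y)²] = 9,516.6674 / (554.7374 × 1.126782) = 15.22500.

15.23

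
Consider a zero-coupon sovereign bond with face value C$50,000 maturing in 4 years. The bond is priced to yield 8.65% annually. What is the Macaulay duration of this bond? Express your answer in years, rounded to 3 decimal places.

A zero-coupon bond has a single cash flow at maturity, so its Macaulay duration equals its maturity: 4 years.

4.000 years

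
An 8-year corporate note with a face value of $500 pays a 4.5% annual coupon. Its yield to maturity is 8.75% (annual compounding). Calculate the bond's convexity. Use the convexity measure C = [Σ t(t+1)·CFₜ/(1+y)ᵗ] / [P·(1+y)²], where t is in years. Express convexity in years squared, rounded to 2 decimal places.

With y = 0.0875:
  t   CF        PV=CF/(1+0.0875)^t    t·PV        t(t+1)·PV
  1        22.50        20.6897        20.6897          41.3793
  2        22.50        19.0250        38.0499         114.1498
  3        22.50        17.4942        52.4827         209.9307
  4        22.50        16.0866        64.3466         321.7329
  5        22.50        14.7923        73.9616         443.7695
  6        22.50        13.6021        81.6128         571.2895
  7        22.50        12.5077        87.5539         700.4315
  8       522.50       267.0866     2,136.6931      19,230.2383
  Σ                    381.2843     2,555.3903      21,632.9215
P = 381.2843.
Convexity = Σ t(t+1)·PV / [P·(1+y)²] = 21,632.9215 / (381.2843 × 1.182656) = 47.97420.

47.97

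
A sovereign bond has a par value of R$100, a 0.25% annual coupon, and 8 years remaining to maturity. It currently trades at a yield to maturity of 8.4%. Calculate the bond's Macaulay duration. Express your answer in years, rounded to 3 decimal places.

Periodic yield y = 0.084. Discount each cash flow and weight by its year:
  t   CF        PV=CF/(1+0.084)^t    t·PV
  1         0.25         0.2306         0.2306
  2         0.25         0.2128         0.4255
  3         0.25         0.1963         0.5888
  4         0.25         0.1811         0.7242
  5         0.25         0.1670         0.8351
  6         0.25         0.1541         0.9245
  7         0.25         0.1421         0.9950
  8       100.25        52.5836       420.6686
  Σ                     53.8676       425.3925
Price P = Σ PV = 53.8676.
Macaulay duration = Σ(t·PV) / P = 425.3925 / 53.8676 = 7.89701 years.

7.897 years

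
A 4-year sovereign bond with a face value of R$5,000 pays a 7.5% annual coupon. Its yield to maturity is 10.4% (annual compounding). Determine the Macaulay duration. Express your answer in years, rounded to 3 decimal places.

3.579 years

Periodic yield y = 0.104. Discount each cash flow and weight by its year:
  t   CF        PV=CF/(1+0.104)^t    t·PV
  1       375.00       339.6739       339.6739
  2       375.00       307.6756       615.3513
  3       375.00       278.6917       836.0751
  4     5,375.00     3,618.2800    14,473.1201
  Σ                  4,544.3213    16,264.2204
Price P = Σ PV = 4,544.3213.
Macaulay duration = Σ(t·PV) / P = 16,264.2204 / 4,544.3213 = 3.57902 years.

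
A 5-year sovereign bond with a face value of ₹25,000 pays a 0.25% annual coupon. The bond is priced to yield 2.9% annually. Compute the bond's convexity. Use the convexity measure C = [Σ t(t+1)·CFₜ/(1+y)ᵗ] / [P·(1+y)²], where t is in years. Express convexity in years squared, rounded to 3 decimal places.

With y = 0.029:
  t   CF        PV=CF/(1+0.029)^t    t·PV        t(t+1)·PV
  1        62.50        60.7386        60.7386         121.4772
  2        62.50        59.0268       118.0536         354.1608
  3        62.50        57.3633       172.0898         688.3592
  4        62.50        55.7466       222.9865       1,114.9323
  5    25,062.50    21,724.3863   108,621.9313     651,731.5881
  Σ                 21,957.2615   109,195.7998     654,010.5177
P = 21,957.2615.
Convexity = Σ t(t+1)·PV / [P·(1+y)²] = 654,010.5177 / (21,957.2615 × 1.058841) = 28.13039.

28.130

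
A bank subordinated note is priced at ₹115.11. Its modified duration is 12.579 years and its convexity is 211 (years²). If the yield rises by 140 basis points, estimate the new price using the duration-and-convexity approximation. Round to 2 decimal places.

Duration effect: -D_mod·Δy = -12.579 × (+0.014) = -0.176106
Convexity effect: ½·C·(Δy)² = 0.5 × 211 × (0.014)² = +0.0206780
ΔP/P ≈ -0.176106 + 0.0206780 = -0.155428
New price ≈ 115.11 × (1 - 0.155428) = 97.21868292.

₹97.22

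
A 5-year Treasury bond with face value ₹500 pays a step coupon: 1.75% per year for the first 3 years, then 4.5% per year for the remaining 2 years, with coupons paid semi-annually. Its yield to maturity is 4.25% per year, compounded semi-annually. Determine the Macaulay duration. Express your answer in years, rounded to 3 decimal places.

Periodic yield y = 0.02125. Discount each cash flow and weight by its period:
  t   CF        PV=CF/(1+0.02125)^t    t·PV
  1        4.375         4.2840         4.2840
  2        4.375         4.1948         8.3897
  3        4.375         4.1075        12.3226
  4        4.375         4.0221        16.0883
  5        4.375         3.9384        19.6919
  6        4.375         3.8564        23.1386
  7       11.250         9.7102        67.9714
  8       11.250         9.5081        76.0652
  9       11.250         9.3103        83.7927
  10     511.250       414.2978     4,142.9780
  Σ                    467.2297     4,454.7223
Price P = Σ PV = 467.2297.
Macaulay duration = Σ(t·PV) / P = 4,454.7223 / 467.2297 = 9.53433 half-year periods.
In years: 9.53433 / 2 = 4.76717 years.

4.767 years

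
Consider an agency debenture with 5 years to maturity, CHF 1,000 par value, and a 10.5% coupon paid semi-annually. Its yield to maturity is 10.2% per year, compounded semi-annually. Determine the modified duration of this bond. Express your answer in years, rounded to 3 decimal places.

3.826 years

Periodic yield y = 0.051. First find Macaulay duration:
  t   CF        PV=CF/(1+0.051)^t    t·PV
  1        52.50        49.9524        49.9524
  2        52.50        47.5285        95.0569
  3        52.50        45.2221       135.6664
  4        52.50        43.0277       172.1109
  5        52.50        40.9398       204.6990
  6        52.50        38.9532       233.7191
  7        52.50        37.0630       259.4408
  8        52.50        35.2645       282.1159
  9        52.50        33.5533       301.9794
  10    1,052.50       640.0221     6,400.2206
  Σ                  1,011.5266     8,134.9616
P = 1,011.5266; Macaulay duration = 8,134.9616 / 1,011.5266 = 8.04226 half-year periods = 4.02113 years.
Modified duration = D_Mac / (1 + y) = 4.02113 / 1.051 = 3.82600 years.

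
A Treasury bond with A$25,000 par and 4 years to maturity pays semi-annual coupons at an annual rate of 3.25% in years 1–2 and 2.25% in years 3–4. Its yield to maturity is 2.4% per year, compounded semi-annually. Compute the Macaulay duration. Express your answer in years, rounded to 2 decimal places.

3.80 years

Periodic yield y = 0.012. Discount each cash flow and weight by its period:
  t   CF        PV=CF/(1+0.012)^t    t·PV
  1       406.25       401.4328       401.4328
  2       406.25       396.6727       793.3455
  3       406.25       391.9691     1,175.9073
  4       406.25       387.3212     1,549.2850
  5       281.25       264.9659     1,324.8294
  6       281.25       261.8240     1,570.9440
  7       281.25       258.7194     1,811.0356
  8    25,281.25    22,980.2338   183,841.8706
  Σ                 25,343.1390   192,468.6502
Price P = Σ PV = 25,343.1390.
Macaulay duration = Σ(t·PV) / P = 192,468.6502 / 25,343.1390 = 7.59451 half-year periods.
In years: 7.59451 / 2 = 3.79725 years.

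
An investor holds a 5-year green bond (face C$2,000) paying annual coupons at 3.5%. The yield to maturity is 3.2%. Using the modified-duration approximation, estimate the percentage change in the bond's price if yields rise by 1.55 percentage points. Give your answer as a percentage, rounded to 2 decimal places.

Periodic yield y = 0.032. Modified duration first:
  t   CF        PV=CF/(1+0.032)^t    t·PV
  1        70.00        67.8295        67.8295
  2        70.00        65.7262       131.4524
  3        70.00        63.6882       191.0646
  4        70.00        61.7134       246.8535
  5     2,070.00     1,768.3648     8,841.8239
  Σ                  2,027.3220     9,479.0239
P = 2,027.3220; D_Mac = 4.67564 yrs; D_mod = 4.67564/(1+0.032) = 4.53066 yrs.
ΔP/P ≈ -D_mod · Δy = -4.53066 × (+0.0155) = -0.070225 = -7.0225%.

-7.02%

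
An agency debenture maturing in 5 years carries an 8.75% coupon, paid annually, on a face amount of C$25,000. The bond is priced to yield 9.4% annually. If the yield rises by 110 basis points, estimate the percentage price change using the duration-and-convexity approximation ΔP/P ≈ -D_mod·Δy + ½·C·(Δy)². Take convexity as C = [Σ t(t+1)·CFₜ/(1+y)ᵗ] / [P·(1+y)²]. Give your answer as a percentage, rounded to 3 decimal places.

With y = 0.094:
  t   CF        PV=CF/(1+0.094)^t    t·PV        t(t+1)·PV
  1     2,187.50     1,999.5430     1,999.5430       3,999.0859
  2     2,187.50     1,827.7358     3,655.4716      10,966.4148
  3     2,187.50     1,670.6909     5,012.0726      20,048.2903
  4     2,187.50     1,527.1397     6,108.5589      30,542.7944
  5    27,187.50    17,349.3283    86,746.6413     520,479.8479
  Σ                 24,374.4376   103,522.2873     586,036.4333
P = 24,374.4376; D_Mac = 4.24717 yrs; D_mod = 3.88224 yrs; C = 20.08886.
Duration effect: -3.88224 × (+0.011) = -0.042705
Convexity effect: 0.5 × 20.08886 × (0.011)² = +0.0012154
ΔP/P ≈ -0.042705 + 0.0012154 = -0.041489 = -4.1489%.

-4.149%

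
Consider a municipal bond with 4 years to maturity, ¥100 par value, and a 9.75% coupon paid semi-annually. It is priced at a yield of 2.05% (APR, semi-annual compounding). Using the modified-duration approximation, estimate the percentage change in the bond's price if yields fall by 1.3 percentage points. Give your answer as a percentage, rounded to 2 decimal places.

Periodic yield y = 0.01025. Modified duration first:
  t   CF        PV=CF/(1+0.01025)^t    t·PV
  1        4.875         4.8255         4.8255
  2        4.875         4.7766         9.5532
  3        4.875         4.7281        14.1843
  4        4.875         4.6801        18.7206
  5        4.875         4.6327        23.1633
  6        4.875         4.5857        27.5139
  7        4.875         4.5391        31.7739
  8      104.875        96.6587       773.2699
  Σ                    129.4266       903.0046
P = 129.4266; D_Mac = 6.97697 half-year periods = 3.48848 yrs; D_mod = 3.48848/(1+0.01025) = 3.45309 yrs.
ΔP/P ≈ -D_mod · Δy = -3.45309 × (-0.013) = +0.044890 = +4.4890%.

+4.49%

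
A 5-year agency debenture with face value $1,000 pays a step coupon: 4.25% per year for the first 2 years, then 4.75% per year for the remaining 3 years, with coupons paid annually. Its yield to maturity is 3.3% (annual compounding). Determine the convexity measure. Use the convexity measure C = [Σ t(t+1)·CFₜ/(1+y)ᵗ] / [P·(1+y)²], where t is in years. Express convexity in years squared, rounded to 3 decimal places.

With y = 0.033:
  t   CF        PV=CF/(1+0.033)^t    t·PV        t(t+1)·PV
  1        42.50        41.1423        41.1423          82.2846
  2        42.50        39.8280        79.6560         238.9679
  3        47.50        43.0916       129.2748         517.0992
  4        47.50        41.7150       166.8600         834.3001
  5     1,047.50       890.5379     4,452.6897      26,716.1380
  Σ                  1,056.3148     4,869.6228      28,388.7899
P = 1,056.3148.
Convexity = Σ t(t+1)·PV / [P·(1+y)²] = 28,388.7899 / (1,056.3148 × 1.067089) = 25.18563.

25.186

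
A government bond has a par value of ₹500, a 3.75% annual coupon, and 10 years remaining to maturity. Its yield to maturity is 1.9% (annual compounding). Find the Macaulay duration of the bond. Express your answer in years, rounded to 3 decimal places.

Periodic yield y = 0.019. Discount each cash flow and weight by its year:
  t   CF        PV=CF/(1+0.019)^t    t·PV
  1        18.75        18.4004        18.4004
  2        18.75        18.0573        36.1146
  3        18.75        17.7206        53.1618
  4        18.75        17.3902        69.5608
  5        18.75        17.0659        85.3297
  6        18.75        16.7477       100.4864
  7        18.75        16.4355       115.0483
  8        18.75        16.1290       129.0321
  9        18.75        15.8283       142.4545
  10      518.75       429.7504     4,297.5038
  Σ                    583.5253     5,047.0924
Price P = Σ PV = 583.5253.
Macaulay duration = Σ(t·PV) / P = 5,047.0924 / 583.5253 = 8.64931 years.

8.649 years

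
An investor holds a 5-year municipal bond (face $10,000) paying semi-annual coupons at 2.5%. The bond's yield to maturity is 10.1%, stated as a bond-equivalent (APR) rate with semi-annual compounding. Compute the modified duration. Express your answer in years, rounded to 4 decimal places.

4.4418 years

Periodic yield y = 0.0505. First find Macaulay duration:
  t   CF        PV=CF/(1+0.0505)^t    t·PV
  1       125.00       118.9910       118.9910
  2       125.00       113.2708       226.5416
  3       125.00       107.8256       323.4768
  4       125.00       102.6422       410.5686
  5       125.00        97.7079       488.5396
  6       125.00        93.0109       558.0652
  7       125.00        88.5396       619.7773
  8       125.00        84.2833       674.2664
  9       125.00        80.2316       722.0845
  10   10,125.00     6,186.3497    61,863.4968
  Σ                  7,072.8525    66,005.8077
P = 7,072.8525; Macaulay duration = 66,005.8077 / 7,072.8525 = 9.33228 half-year periods = 4.66614 years.
Modified duration = D_Mac / (1 + y) = 4.66614 / 1.0505 = 4.44183 years.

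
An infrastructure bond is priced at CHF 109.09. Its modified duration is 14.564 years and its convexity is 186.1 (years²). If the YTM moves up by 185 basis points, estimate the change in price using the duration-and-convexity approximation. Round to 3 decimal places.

-CHF 25.918

Duration effect: -D_mod·Δy = -14.564 × (+0.0185) = -0.269434
Convexity effect: ½·C·(Δy)² = 0.5 × 186.1 × (0.0185)² = +0.0318463625
ΔP/P ≈ -0.269434 + 0.0318463625 = -0.2375876375
ΔP ≈ 109.09 × (-0.2375876375) = -25.918435374875.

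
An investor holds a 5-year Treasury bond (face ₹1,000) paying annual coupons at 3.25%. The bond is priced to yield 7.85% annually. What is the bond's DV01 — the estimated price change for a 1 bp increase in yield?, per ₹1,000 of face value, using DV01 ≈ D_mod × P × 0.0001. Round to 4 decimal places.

Periodic yield y = 0.0785.
  t   CF        PV=CF/(1+0.0785)^t    t·PV
  1        32.50        30.1344        30.1344
  2        32.50        27.9411        55.8821
  3        32.50        25.9073        77.7220
  4        32.50        24.0216        96.0866
  5     1,032.50       707.6024     3,538.0121
  Σ                    815.6069     3,797.8373
P = 815.6069; D_Mac = 4.65646 yrs; D_mod = 4.31753 yrs.
DV01 ≈ 4.31753 × 815.6069 × 0.0001 = 0.352141.

₹0.3521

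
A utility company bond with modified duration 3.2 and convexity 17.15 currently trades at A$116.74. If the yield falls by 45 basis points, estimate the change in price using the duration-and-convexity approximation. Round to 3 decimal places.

+A$1.701

Duration effect: -D_mod·Δy = -3.2 × (-0.0045) = +0.014400
Convexity effect: ½·C·(Δy)² = 0.5 × 17.15 × (-0.0045)² = +0.00017364375
ΔP/P ≈ +0.014400 + 0.00017364375 = +0.01457364375
ΔP ≈ 116.74 × (+0.01457364375) = +1.701327171375.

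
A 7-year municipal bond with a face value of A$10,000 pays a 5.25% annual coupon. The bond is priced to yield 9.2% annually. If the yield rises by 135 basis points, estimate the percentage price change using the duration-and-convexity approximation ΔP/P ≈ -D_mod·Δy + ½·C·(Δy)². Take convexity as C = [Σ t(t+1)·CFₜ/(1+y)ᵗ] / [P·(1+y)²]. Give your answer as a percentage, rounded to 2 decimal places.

-6.96%

With y = 0.092:
  t   CF        PV=CF/(1+0.092)^t    t·PV        t(t+1)·PV
  1       525.00       480.7692       480.7692         961.5385
  2       525.00       440.2649       880.5297       2,641.5892
  3       525.00       403.1730     1,209.5189       4,838.0754
  4       525.00       369.2060     1,476.8240       7,384.1200
  5       525.00       338.1007     1,690.5037      10,143.0220
  6       525.00       309.6161     1,857.6963      13,003.8743
  7    10,525.00     5,684.1252    39,788.8765     318,311.0117
  Σ                  8,025.2550    47,384.7183     357,283.2311
P = 8,025.2550; D_Mac = 5.90445 yrs; D_mod = 5.40701 yrs; C = 37.33434.
Duration effect: -5.40701 × (+0.0135) = -0.072995
Convexity effect: 0.5 × 37.33434 × (0.0135)² = +0.0034021
ΔP/P ≈ -0.072995 + 0.0034021 = -0.069592 = -6.9592%.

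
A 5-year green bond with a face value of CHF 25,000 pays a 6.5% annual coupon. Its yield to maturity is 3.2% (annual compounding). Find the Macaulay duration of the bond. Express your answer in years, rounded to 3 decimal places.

Periodic yield y = 0.032. Discount each cash flow and weight by its year:
  t   CF        PV=CF/(1+0.032)^t    t·PV
  1     1,625.00     1,574.6124     1,574.6124
  2     1,625.00     1,525.7872     3,051.5744
  3     1,625.00     1,478.4760     4,435.4279
  4     1,625.00     1,432.6318     5,730.5271
  5    26,625.00    22,745.2718   113,726.3588
  Σ                 28,756.7791   128,518.5006
Price P = Σ PV = 28,756.7791.
Macaulay duration = Σ(t·PV) / P = 128,518.5006 / 28,756.7791 = 4.46915 years.

4.469 years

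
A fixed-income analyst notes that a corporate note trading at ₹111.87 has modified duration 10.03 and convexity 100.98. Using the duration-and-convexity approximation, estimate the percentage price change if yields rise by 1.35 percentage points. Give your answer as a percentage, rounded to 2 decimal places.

-12.62%

Duration effect: -D_mod·Δy = -10.03 × (+0.0135) = -0.135405
Convexity effect: ½·C·(Δy)² = 0.5 × 100.98 × (0.0135)² = +0.0092018025
ΔP/P ≈ -0.135405 + 0.0092018025 = -0.1262031975
= -12.62031975%.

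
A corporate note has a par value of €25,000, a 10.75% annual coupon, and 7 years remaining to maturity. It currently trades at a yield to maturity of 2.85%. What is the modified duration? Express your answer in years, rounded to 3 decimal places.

5.443 years

Periodic yield y = 0.0285. First find Macaulay duration:
  t   CF        PV=CF/(1+0.0285)^t    t·PV
  1     2,687.50     2,613.0287     2,613.0287
  2     2,687.50     2,540.6210     5,081.2420
  3     2,687.50     2,470.2197     7,410.6592
  4     2,687.50     2,401.7693     9,607.0772
  5     2,687.50     2,335.2157    11,676.0783
  6     2,687.50     2,270.5062    13,623.0373
  7    27,687.50    22,743.3100   159,203.1701
  Σ                 37,374.6706   209,214.2927
P = 37,374.6706; Macaulay duration = 209,214.2927 / 37,374.6706 = 5.59776 years.
Modified duration = D_Mac / (1 + y) = 5.59776 / 1.0285 = 5.44264 years.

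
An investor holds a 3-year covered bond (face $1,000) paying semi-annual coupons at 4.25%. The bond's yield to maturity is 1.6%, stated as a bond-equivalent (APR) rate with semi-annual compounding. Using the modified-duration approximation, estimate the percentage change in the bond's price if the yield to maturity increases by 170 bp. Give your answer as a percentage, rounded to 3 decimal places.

-4.815%

Periodic yield y = 0.008. Modified duration first:
  t   CF        PV=CF/(1+0.008)^t    t·PV
  1        21.25        21.0813        21.0813
  2        21.25        20.9140        41.8281
  3        21.25        20.7481        62.2442
  4        21.25        20.5834        82.3335
  5        21.25        20.4200       102.1001
  6     1,021.25       973.5738     5,841.4428
  Σ                  1,077.3206     6,151.0300
P = 1,077.3206; D_Mac = 5.70956 half-year periods = 2.85478 yrs; D_mod = 2.85478/(1+0.008) = 2.83212 yrs.
ΔP/P ≈ -D_mod · Δy = -2.83212 × (+0.017) = -0.048146 = -4.8146%.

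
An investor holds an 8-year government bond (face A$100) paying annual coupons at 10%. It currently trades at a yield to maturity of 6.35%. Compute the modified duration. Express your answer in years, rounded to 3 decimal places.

5.723 years

Periodic yield y = 0.0635. First find Macaulay duration:
  t   CF        PV=CF/(1+0.0635)^t    t·PV
  1        10.00         9.4029         9.4029
  2        10.00         8.8415        17.6830
  3        10.00         8.3136        24.9407
  4        10.00         7.8172        31.2687
  5        10.00         7.3504        36.7521
  6        10.00         6.9115        41.4693
  7        10.00         6.4989        45.4921
  8       110.00        67.2191       537.7528
  Σ                    122.3551       744.7616
P = 122.3551; Macaulay duration = 744.7616 / 122.3551 = 6.08689 years.
Modified duration = D_Mac / (1 + y) = 6.08689 / 1.0635 = 5.72345 years.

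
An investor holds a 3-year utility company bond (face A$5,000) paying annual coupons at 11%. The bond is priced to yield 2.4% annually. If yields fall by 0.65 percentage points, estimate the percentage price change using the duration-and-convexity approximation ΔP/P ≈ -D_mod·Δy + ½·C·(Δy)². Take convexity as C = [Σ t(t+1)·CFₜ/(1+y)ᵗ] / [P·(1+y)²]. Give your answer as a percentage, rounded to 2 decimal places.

With y = 0.024:
  t   CF        PV=CF/(1+0.024)^t    t·PV        t(t+1)·PV
  1       550.00       537.1094       537.1094       1,074.2188
  2       550.00       524.5209     1,049.0417       3,147.1252
  3     5,550.00     5,168.8403    15,506.5209      62,026.0835
  Σ                  6,230.4705    17,092.6720      66,247.4275
P = 6,230.4705; D_Mac = 2.74340 yrs; D_mod = 2.67910 yrs; C = 10.14024.
Duration effect: -2.67910 × (-0.0065) = +0.017414
Convexity effect: 0.5 × 10.14024 × (-0.0065)² = +0.0002142
ΔP/P ≈ +0.017414 + 0.0002142 = +0.017628 = +1.7628%.

+1.76%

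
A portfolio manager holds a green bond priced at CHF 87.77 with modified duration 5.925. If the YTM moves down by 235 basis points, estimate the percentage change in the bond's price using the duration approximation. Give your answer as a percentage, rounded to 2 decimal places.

+13.92%

Duration approximation: ΔP/P ≈ -D_mod · Δy = -5.925 × (-0.0235) = +0.1392375.
As a percentage: +13.92375%.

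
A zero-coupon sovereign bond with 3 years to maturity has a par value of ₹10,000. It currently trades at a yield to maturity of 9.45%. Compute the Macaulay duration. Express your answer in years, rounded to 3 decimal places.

3.000 years

A zero-coupon bond has a single cash flow at maturity, so its Macaulay duration equals its maturity: 3 years.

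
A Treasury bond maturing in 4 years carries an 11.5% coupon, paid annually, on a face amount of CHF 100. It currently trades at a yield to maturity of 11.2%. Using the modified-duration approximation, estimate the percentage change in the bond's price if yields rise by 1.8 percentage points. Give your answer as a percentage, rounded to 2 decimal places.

Periodic yield y = 0.112. Modified duration first:
  t   CF        PV=CF/(1+0.112)^t    t·PV
  1        11.50        10.3417        10.3417
  2        11.50         9.3001        18.6002
  3        11.50         8.3634        25.0902
  4       111.50        72.9215       291.6861
  Σ                    100.9268       345.7183
P = 100.9268; D_Mac = 3.42544 yrs; D_mod = 3.42544/(1+0.112) = 3.08043 yrs.
ΔP/P ≈ -D_mod · Δy = -3.08043 × (+0.018) = -0.055448 = -5.5448%.

-5.54%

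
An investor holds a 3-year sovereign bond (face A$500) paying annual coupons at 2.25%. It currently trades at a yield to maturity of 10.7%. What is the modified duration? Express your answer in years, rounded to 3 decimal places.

Periodic yield y = 0.107. First find Macaulay duration:
  t   CF        PV=CF/(1+0.107)^t    t·PV
  1        11.25        10.1626        10.1626
  2        11.25         9.1803        18.3606
  3       511.25       376.8690     1,130.6071
  Σ                    396.2119     1,159.1303
P = 396.2119; Macaulay duration = 1,159.1303 / 396.2119 = 2.92553 years.
Modified duration = D_Mac / (1 + y) = 2.92553 / 1.107 = 2.64276 years.

2.643 years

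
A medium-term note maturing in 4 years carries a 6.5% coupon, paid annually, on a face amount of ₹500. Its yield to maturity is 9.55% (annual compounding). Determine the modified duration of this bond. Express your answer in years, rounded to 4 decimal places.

Periodic yield y = 0.0955. First find Macaulay duration:
  t   CF        PV=CF/(1+0.0955)^t    t·PV
  1        32.50        29.6668        29.6668
  2        32.50        27.0806        54.1612
  3        32.50        24.7199        74.1596
  4       532.50       369.7176     1,478.8703
  Σ                    451.1849     1,636.8579
P = 451.1849; Macaulay duration = 1,636.8579 / 451.1849 = 3.62791 years.
Modified duration = D_Mac / (1 + y) = 3.62791 / 1.0955 = 3.31165 years.

3.3116 years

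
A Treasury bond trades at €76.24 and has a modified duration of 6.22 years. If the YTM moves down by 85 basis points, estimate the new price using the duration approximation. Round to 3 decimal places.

€80.271

Duration approximation: ΔP/P ≈ -D_mod · Δy = -6.22 × (-0.0085) = +0.052870.
New price ≈ 76.24 × (1 + 0.052870) = 80.2708088.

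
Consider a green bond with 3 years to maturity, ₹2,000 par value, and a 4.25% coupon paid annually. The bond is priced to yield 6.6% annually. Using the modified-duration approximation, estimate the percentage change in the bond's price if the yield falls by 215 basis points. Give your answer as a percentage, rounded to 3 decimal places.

Periodic yield y = 0.066. Modified duration first:
  t   CF        PV=CF/(1+0.066)^t    t·PV
  1        85.00        79.7373        79.7373
  2        85.00        74.8005       149.6010
  3     2,085.00     1,721.2123     5,163.6370
  Σ                  1,875.7502     5,392.9753
P = 1,875.7502; D_Mac = 2.87510 yrs; D_mod = 2.87510/(1+0.066) = 2.69709 yrs.
ΔP/P ≈ -D_mod · Δy = -2.69709 × (-0.0215) = +0.057988 = +5.7988%.

+5.799%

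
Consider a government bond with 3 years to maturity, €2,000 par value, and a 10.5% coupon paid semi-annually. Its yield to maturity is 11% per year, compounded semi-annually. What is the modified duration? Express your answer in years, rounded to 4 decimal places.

2.5093 years

Periodic yield y = 0.055. First find Macaulay duration:
  t   CF        PV=CF/(1+0.055)^t    t·PV
  1       105.00        99.5261        99.5261
  2       105.00        94.3375       188.6750
  3       105.00        89.4194       268.2583
  4       105.00        84.7578       339.0310
  5       105.00        80.3391       401.6955
  6     2,105.00     1,526.6425     9,159.8549
  Σ                  1,975.0223    10,457.0408
P = 1,975.0223; Macaulay duration = 10,457.0408 / 1,975.0223 = 5.29464 half-year periods = 2.64732 years.
Modified duration = D_Mac / (1 + y) = 2.64732 / 1.055 = 2.50931 years.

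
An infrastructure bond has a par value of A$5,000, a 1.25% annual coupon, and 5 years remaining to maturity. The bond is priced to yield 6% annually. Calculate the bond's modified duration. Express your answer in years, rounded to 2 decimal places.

Periodic yield y = 0.06. First find Macaulay duration:
  t   CF        PV=CF/(1+0.06)^t    t·PV
  1        62.50        58.9623        58.9623
  2        62.50        55.6248       111.2496
  3        62.50        52.4762       157.4286
  4        62.50        49.5059       198.0234
  5     5,062.50     3,782.9945    18,914.9725
  Σ                  3,999.5636    19,440.6364
P = 3,999.5636; Macaulay duration = 19,440.6364 / 3,999.5636 = 4.86069 years.
Modified duration = D_Mac / (1 + y) = 4.86069 / 1.06 = 4.58556 years.

4.59 years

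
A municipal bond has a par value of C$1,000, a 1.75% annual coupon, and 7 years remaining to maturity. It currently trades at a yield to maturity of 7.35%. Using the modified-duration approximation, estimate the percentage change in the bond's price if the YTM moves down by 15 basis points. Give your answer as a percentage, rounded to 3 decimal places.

Periodic yield y = 0.0735. Modified duration first:
  t   CF        PV=CF/(1+0.0735)^t    t·PV
  1        17.50        16.3018        16.3018
  2        17.50        15.1857        30.3713
  3        17.50        14.1459        42.4378
  4        17.50        13.1774        52.7096
  5        17.50        12.2752        61.3759
  6        17.50        11.4347        68.6084
  7     1,017.50       619.3271     4,335.2896
  Σ                    701.8478     4,607.0945
P = 701.8478; D_Mac = 6.56424 yrs; D_mod = 6.56424/(1+0.0735) = 6.11480 yrs.
ΔP/P ≈ -D_mod · Δy = -6.11480 × (-0.0015) = +0.009172 = +0.9172%.

+0.917%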